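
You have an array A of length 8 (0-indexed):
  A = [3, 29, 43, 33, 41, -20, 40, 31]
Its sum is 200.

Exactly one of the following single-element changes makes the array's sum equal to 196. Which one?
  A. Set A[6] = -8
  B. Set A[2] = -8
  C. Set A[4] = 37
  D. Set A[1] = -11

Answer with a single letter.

Option A: A[6] 40->-8, delta=-48, new_sum=200+(-48)=152
Option B: A[2] 43->-8, delta=-51, new_sum=200+(-51)=149
Option C: A[4] 41->37, delta=-4, new_sum=200+(-4)=196 <-- matches target
Option D: A[1] 29->-11, delta=-40, new_sum=200+(-40)=160

Answer: C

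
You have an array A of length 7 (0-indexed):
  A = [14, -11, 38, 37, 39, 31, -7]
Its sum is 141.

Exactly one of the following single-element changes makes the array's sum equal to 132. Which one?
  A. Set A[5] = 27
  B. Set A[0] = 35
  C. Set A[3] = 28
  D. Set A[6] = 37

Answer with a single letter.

Answer: C

Derivation:
Option A: A[5] 31->27, delta=-4, new_sum=141+(-4)=137
Option B: A[0] 14->35, delta=21, new_sum=141+(21)=162
Option C: A[3] 37->28, delta=-9, new_sum=141+(-9)=132 <-- matches target
Option D: A[6] -7->37, delta=44, new_sum=141+(44)=185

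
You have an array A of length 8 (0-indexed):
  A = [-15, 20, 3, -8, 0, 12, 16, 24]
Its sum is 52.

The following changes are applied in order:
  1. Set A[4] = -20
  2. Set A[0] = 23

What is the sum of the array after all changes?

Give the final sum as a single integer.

Initial sum: 52
Change 1: A[4] 0 -> -20, delta = -20, sum = 32
Change 2: A[0] -15 -> 23, delta = 38, sum = 70

Answer: 70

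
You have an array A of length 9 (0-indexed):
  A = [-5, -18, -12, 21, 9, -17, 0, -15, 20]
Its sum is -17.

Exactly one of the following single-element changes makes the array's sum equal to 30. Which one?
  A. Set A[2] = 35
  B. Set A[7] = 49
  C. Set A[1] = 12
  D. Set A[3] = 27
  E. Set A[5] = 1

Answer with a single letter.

Answer: A

Derivation:
Option A: A[2] -12->35, delta=47, new_sum=-17+(47)=30 <-- matches target
Option B: A[7] -15->49, delta=64, new_sum=-17+(64)=47
Option C: A[1] -18->12, delta=30, new_sum=-17+(30)=13
Option D: A[3] 21->27, delta=6, new_sum=-17+(6)=-11
Option E: A[5] -17->1, delta=18, new_sum=-17+(18)=1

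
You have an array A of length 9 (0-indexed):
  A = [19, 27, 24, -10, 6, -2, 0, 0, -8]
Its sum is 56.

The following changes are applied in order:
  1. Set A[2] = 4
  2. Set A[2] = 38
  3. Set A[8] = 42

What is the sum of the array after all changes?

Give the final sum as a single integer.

Initial sum: 56
Change 1: A[2] 24 -> 4, delta = -20, sum = 36
Change 2: A[2] 4 -> 38, delta = 34, sum = 70
Change 3: A[8] -8 -> 42, delta = 50, sum = 120

Answer: 120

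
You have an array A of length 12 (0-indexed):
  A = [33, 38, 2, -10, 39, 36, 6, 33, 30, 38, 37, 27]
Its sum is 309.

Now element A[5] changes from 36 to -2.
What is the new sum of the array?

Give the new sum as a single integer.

Old value at index 5: 36
New value at index 5: -2
Delta = -2 - 36 = -38
New sum = old_sum + delta = 309 + (-38) = 271

Answer: 271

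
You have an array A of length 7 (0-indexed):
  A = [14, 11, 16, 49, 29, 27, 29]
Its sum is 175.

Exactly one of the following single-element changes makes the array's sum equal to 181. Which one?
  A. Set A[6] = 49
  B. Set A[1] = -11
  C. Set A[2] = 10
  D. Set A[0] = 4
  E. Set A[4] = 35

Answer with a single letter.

Answer: E

Derivation:
Option A: A[6] 29->49, delta=20, new_sum=175+(20)=195
Option B: A[1] 11->-11, delta=-22, new_sum=175+(-22)=153
Option C: A[2] 16->10, delta=-6, new_sum=175+(-6)=169
Option D: A[0] 14->4, delta=-10, new_sum=175+(-10)=165
Option E: A[4] 29->35, delta=6, new_sum=175+(6)=181 <-- matches target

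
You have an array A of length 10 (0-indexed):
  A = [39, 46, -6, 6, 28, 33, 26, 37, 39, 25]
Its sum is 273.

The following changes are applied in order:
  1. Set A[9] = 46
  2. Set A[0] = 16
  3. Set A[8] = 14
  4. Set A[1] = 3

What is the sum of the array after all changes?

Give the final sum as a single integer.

Answer: 203

Derivation:
Initial sum: 273
Change 1: A[9] 25 -> 46, delta = 21, sum = 294
Change 2: A[0] 39 -> 16, delta = -23, sum = 271
Change 3: A[8] 39 -> 14, delta = -25, sum = 246
Change 4: A[1] 46 -> 3, delta = -43, sum = 203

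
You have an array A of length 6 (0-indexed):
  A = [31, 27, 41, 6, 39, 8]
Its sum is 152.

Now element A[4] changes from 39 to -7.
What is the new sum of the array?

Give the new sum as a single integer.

Answer: 106

Derivation:
Old value at index 4: 39
New value at index 4: -7
Delta = -7 - 39 = -46
New sum = old_sum + delta = 152 + (-46) = 106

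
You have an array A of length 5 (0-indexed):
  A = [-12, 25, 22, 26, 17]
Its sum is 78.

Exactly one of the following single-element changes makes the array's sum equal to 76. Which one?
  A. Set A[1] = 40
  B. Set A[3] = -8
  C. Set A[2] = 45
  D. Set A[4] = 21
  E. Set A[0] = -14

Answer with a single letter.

Option A: A[1] 25->40, delta=15, new_sum=78+(15)=93
Option B: A[3] 26->-8, delta=-34, new_sum=78+(-34)=44
Option C: A[2] 22->45, delta=23, new_sum=78+(23)=101
Option D: A[4] 17->21, delta=4, new_sum=78+(4)=82
Option E: A[0] -12->-14, delta=-2, new_sum=78+(-2)=76 <-- matches target

Answer: E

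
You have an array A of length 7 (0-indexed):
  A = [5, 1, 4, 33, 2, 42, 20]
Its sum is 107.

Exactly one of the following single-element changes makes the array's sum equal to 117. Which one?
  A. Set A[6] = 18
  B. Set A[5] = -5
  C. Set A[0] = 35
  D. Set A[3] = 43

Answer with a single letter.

Option A: A[6] 20->18, delta=-2, new_sum=107+(-2)=105
Option B: A[5] 42->-5, delta=-47, new_sum=107+(-47)=60
Option C: A[0] 5->35, delta=30, new_sum=107+(30)=137
Option D: A[3] 33->43, delta=10, new_sum=107+(10)=117 <-- matches target

Answer: D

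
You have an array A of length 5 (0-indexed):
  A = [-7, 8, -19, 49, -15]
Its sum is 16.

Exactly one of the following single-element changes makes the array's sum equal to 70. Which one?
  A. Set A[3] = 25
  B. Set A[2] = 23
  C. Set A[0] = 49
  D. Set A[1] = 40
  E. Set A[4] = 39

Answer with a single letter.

Answer: E

Derivation:
Option A: A[3] 49->25, delta=-24, new_sum=16+(-24)=-8
Option B: A[2] -19->23, delta=42, new_sum=16+(42)=58
Option C: A[0] -7->49, delta=56, new_sum=16+(56)=72
Option D: A[1] 8->40, delta=32, new_sum=16+(32)=48
Option E: A[4] -15->39, delta=54, new_sum=16+(54)=70 <-- matches target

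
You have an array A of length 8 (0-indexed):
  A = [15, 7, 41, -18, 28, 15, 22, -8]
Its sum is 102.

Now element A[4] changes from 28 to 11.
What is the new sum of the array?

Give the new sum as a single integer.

Old value at index 4: 28
New value at index 4: 11
Delta = 11 - 28 = -17
New sum = old_sum + delta = 102 + (-17) = 85

Answer: 85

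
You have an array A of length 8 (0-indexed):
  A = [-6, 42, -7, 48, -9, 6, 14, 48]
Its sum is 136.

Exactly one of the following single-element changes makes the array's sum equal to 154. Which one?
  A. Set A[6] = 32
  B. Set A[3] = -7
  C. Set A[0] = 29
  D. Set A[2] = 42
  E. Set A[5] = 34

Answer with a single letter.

Option A: A[6] 14->32, delta=18, new_sum=136+(18)=154 <-- matches target
Option B: A[3] 48->-7, delta=-55, new_sum=136+(-55)=81
Option C: A[0] -6->29, delta=35, new_sum=136+(35)=171
Option D: A[2] -7->42, delta=49, new_sum=136+(49)=185
Option E: A[5] 6->34, delta=28, new_sum=136+(28)=164

Answer: A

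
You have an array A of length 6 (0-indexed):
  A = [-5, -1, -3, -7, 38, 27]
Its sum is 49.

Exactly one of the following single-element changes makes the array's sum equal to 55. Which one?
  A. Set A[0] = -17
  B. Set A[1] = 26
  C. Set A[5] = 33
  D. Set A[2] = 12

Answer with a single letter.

Option A: A[0] -5->-17, delta=-12, new_sum=49+(-12)=37
Option B: A[1] -1->26, delta=27, new_sum=49+(27)=76
Option C: A[5] 27->33, delta=6, new_sum=49+(6)=55 <-- matches target
Option D: A[2] -3->12, delta=15, new_sum=49+(15)=64

Answer: C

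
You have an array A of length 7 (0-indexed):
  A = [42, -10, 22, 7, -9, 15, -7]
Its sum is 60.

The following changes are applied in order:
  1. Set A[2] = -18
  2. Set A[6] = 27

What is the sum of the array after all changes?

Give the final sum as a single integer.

Answer: 54

Derivation:
Initial sum: 60
Change 1: A[2] 22 -> -18, delta = -40, sum = 20
Change 2: A[6] -7 -> 27, delta = 34, sum = 54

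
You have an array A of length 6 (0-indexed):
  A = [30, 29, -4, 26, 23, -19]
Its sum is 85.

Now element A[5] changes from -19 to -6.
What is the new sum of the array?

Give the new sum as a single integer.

Answer: 98

Derivation:
Old value at index 5: -19
New value at index 5: -6
Delta = -6 - -19 = 13
New sum = old_sum + delta = 85 + (13) = 98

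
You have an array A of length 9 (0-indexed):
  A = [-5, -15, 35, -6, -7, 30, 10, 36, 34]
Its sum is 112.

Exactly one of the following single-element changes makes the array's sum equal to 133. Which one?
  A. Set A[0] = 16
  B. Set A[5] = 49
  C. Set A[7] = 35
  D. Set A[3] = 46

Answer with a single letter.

Answer: A

Derivation:
Option A: A[0] -5->16, delta=21, new_sum=112+(21)=133 <-- matches target
Option B: A[5] 30->49, delta=19, new_sum=112+(19)=131
Option C: A[7] 36->35, delta=-1, new_sum=112+(-1)=111
Option D: A[3] -6->46, delta=52, new_sum=112+(52)=164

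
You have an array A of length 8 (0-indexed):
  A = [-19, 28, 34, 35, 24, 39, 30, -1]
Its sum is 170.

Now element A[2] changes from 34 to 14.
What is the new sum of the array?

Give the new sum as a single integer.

Old value at index 2: 34
New value at index 2: 14
Delta = 14 - 34 = -20
New sum = old_sum + delta = 170 + (-20) = 150

Answer: 150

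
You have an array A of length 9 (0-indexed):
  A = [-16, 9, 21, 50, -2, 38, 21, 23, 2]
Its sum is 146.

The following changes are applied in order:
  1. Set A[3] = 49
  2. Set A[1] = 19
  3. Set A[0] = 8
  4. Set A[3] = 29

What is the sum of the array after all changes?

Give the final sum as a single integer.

Initial sum: 146
Change 1: A[3] 50 -> 49, delta = -1, sum = 145
Change 2: A[1] 9 -> 19, delta = 10, sum = 155
Change 3: A[0] -16 -> 8, delta = 24, sum = 179
Change 4: A[3] 49 -> 29, delta = -20, sum = 159

Answer: 159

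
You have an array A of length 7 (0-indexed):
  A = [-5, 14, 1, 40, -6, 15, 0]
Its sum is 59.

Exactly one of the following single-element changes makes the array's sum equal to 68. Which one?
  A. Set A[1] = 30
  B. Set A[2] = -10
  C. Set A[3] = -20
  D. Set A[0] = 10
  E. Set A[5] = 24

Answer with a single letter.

Option A: A[1] 14->30, delta=16, new_sum=59+(16)=75
Option B: A[2] 1->-10, delta=-11, new_sum=59+(-11)=48
Option C: A[3] 40->-20, delta=-60, new_sum=59+(-60)=-1
Option D: A[0] -5->10, delta=15, new_sum=59+(15)=74
Option E: A[5] 15->24, delta=9, new_sum=59+(9)=68 <-- matches target

Answer: E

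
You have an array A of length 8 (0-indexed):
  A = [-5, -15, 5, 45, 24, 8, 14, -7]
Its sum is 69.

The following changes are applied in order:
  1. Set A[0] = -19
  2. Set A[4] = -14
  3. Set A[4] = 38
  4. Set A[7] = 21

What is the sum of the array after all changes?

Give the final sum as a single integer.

Initial sum: 69
Change 1: A[0] -5 -> -19, delta = -14, sum = 55
Change 2: A[4] 24 -> -14, delta = -38, sum = 17
Change 3: A[4] -14 -> 38, delta = 52, sum = 69
Change 4: A[7] -7 -> 21, delta = 28, sum = 97

Answer: 97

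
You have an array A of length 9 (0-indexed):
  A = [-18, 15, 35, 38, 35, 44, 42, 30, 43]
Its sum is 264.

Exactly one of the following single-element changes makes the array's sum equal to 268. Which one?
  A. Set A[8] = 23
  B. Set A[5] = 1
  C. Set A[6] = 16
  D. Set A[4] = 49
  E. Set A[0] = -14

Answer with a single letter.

Option A: A[8] 43->23, delta=-20, new_sum=264+(-20)=244
Option B: A[5] 44->1, delta=-43, new_sum=264+(-43)=221
Option C: A[6] 42->16, delta=-26, new_sum=264+(-26)=238
Option D: A[4] 35->49, delta=14, new_sum=264+(14)=278
Option E: A[0] -18->-14, delta=4, new_sum=264+(4)=268 <-- matches target

Answer: E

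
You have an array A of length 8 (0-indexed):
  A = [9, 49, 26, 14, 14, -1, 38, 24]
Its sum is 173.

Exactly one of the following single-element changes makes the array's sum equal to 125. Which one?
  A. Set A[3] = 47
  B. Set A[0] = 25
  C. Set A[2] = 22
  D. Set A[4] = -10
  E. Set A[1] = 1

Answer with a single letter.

Option A: A[3] 14->47, delta=33, new_sum=173+(33)=206
Option B: A[0] 9->25, delta=16, new_sum=173+(16)=189
Option C: A[2] 26->22, delta=-4, new_sum=173+(-4)=169
Option D: A[4] 14->-10, delta=-24, new_sum=173+(-24)=149
Option E: A[1] 49->1, delta=-48, new_sum=173+(-48)=125 <-- matches target

Answer: E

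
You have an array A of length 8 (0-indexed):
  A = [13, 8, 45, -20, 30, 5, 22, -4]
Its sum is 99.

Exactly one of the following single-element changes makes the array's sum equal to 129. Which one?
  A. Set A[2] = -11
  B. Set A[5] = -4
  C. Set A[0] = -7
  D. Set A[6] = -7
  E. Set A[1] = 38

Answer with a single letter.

Option A: A[2] 45->-11, delta=-56, new_sum=99+(-56)=43
Option B: A[5] 5->-4, delta=-9, new_sum=99+(-9)=90
Option C: A[0] 13->-7, delta=-20, new_sum=99+(-20)=79
Option D: A[6] 22->-7, delta=-29, new_sum=99+(-29)=70
Option E: A[1] 8->38, delta=30, new_sum=99+(30)=129 <-- matches target

Answer: E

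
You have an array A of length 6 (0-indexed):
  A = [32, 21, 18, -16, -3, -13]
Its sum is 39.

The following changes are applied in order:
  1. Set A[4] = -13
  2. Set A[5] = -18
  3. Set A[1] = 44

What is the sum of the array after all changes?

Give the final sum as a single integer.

Answer: 47

Derivation:
Initial sum: 39
Change 1: A[4] -3 -> -13, delta = -10, sum = 29
Change 2: A[5] -13 -> -18, delta = -5, sum = 24
Change 3: A[1] 21 -> 44, delta = 23, sum = 47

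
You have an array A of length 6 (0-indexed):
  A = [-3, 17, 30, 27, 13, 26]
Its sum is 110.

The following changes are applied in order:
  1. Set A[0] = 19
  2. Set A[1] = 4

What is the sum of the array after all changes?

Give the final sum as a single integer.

Initial sum: 110
Change 1: A[0] -3 -> 19, delta = 22, sum = 132
Change 2: A[1] 17 -> 4, delta = -13, sum = 119

Answer: 119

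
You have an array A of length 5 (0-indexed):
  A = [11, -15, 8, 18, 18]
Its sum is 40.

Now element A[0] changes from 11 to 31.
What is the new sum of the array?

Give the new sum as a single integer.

Old value at index 0: 11
New value at index 0: 31
Delta = 31 - 11 = 20
New sum = old_sum + delta = 40 + (20) = 60

Answer: 60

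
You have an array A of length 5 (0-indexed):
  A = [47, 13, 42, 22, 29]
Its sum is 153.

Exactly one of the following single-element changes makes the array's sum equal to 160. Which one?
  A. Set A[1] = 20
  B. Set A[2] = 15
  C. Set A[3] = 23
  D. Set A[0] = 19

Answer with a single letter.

Option A: A[1] 13->20, delta=7, new_sum=153+(7)=160 <-- matches target
Option B: A[2] 42->15, delta=-27, new_sum=153+(-27)=126
Option C: A[3] 22->23, delta=1, new_sum=153+(1)=154
Option D: A[0] 47->19, delta=-28, new_sum=153+(-28)=125

Answer: A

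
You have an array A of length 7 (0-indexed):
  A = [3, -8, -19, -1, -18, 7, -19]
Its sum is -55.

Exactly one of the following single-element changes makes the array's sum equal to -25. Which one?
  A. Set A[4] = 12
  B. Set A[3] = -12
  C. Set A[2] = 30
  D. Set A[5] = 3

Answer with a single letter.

Option A: A[4] -18->12, delta=30, new_sum=-55+(30)=-25 <-- matches target
Option B: A[3] -1->-12, delta=-11, new_sum=-55+(-11)=-66
Option C: A[2] -19->30, delta=49, new_sum=-55+(49)=-6
Option D: A[5] 7->3, delta=-4, new_sum=-55+(-4)=-59

Answer: A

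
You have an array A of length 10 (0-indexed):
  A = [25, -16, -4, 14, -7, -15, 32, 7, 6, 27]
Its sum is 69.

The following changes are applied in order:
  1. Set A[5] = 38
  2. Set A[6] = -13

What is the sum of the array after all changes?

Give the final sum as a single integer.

Initial sum: 69
Change 1: A[5] -15 -> 38, delta = 53, sum = 122
Change 2: A[6] 32 -> -13, delta = -45, sum = 77

Answer: 77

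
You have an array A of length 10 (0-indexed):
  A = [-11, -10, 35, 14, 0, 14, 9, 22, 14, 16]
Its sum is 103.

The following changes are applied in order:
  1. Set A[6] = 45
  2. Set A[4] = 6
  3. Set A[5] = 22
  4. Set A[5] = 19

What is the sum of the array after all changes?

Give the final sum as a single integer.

Initial sum: 103
Change 1: A[6] 9 -> 45, delta = 36, sum = 139
Change 2: A[4] 0 -> 6, delta = 6, sum = 145
Change 3: A[5] 14 -> 22, delta = 8, sum = 153
Change 4: A[5] 22 -> 19, delta = -3, sum = 150

Answer: 150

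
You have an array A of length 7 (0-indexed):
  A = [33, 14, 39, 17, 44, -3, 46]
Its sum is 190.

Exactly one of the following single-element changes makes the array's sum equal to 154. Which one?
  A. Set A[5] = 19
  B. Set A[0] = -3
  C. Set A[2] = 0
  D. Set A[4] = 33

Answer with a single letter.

Option A: A[5] -3->19, delta=22, new_sum=190+(22)=212
Option B: A[0] 33->-3, delta=-36, new_sum=190+(-36)=154 <-- matches target
Option C: A[2] 39->0, delta=-39, new_sum=190+(-39)=151
Option D: A[4] 44->33, delta=-11, new_sum=190+(-11)=179

Answer: B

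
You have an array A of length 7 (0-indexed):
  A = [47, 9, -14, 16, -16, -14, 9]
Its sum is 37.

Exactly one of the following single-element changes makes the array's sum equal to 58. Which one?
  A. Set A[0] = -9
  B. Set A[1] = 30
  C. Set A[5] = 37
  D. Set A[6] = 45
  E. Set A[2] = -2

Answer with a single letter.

Option A: A[0] 47->-9, delta=-56, new_sum=37+(-56)=-19
Option B: A[1] 9->30, delta=21, new_sum=37+(21)=58 <-- matches target
Option C: A[5] -14->37, delta=51, new_sum=37+(51)=88
Option D: A[6] 9->45, delta=36, new_sum=37+(36)=73
Option E: A[2] -14->-2, delta=12, new_sum=37+(12)=49

Answer: B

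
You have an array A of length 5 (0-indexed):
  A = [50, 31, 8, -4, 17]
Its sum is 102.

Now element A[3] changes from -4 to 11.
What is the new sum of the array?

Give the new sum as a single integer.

Old value at index 3: -4
New value at index 3: 11
Delta = 11 - -4 = 15
New sum = old_sum + delta = 102 + (15) = 117

Answer: 117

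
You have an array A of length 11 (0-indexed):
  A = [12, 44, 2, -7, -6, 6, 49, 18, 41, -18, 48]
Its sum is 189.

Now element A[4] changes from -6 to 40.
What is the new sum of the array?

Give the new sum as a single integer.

Old value at index 4: -6
New value at index 4: 40
Delta = 40 - -6 = 46
New sum = old_sum + delta = 189 + (46) = 235

Answer: 235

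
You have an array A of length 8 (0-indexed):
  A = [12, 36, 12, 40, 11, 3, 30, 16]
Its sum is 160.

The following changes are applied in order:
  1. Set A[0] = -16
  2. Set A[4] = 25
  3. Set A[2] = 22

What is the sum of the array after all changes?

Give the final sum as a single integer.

Answer: 156

Derivation:
Initial sum: 160
Change 1: A[0] 12 -> -16, delta = -28, sum = 132
Change 2: A[4] 11 -> 25, delta = 14, sum = 146
Change 3: A[2] 12 -> 22, delta = 10, sum = 156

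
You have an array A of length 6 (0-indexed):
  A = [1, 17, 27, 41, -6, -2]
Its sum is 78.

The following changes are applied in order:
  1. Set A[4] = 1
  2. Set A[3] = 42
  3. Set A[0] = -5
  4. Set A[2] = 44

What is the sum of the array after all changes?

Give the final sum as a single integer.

Initial sum: 78
Change 1: A[4] -6 -> 1, delta = 7, sum = 85
Change 2: A[3] 41 -> 42, delta = 1, sum = 86
Change 3: A[0] 1 -> -5, delta = -6, sum = 80
Change 4: A[2] 27 -> 44, delta = 17, sum = 97

Answer: 97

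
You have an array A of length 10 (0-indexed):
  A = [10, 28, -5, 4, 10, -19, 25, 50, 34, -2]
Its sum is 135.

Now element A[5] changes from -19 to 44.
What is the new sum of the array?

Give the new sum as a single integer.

Old value at index 5: -19
New value at index 5: 44
Delta = 44 - -19 = 63
New sum = old_sum + delta = 135 + (63) = 198

Answer: 198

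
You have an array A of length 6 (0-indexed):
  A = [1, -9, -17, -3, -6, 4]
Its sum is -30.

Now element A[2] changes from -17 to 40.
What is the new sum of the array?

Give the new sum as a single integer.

Answer: 27

Derivation:
Old value at index 2: -17
New value at index 2: 40
Delta = 40 - -17 = 57
New sum = old_sum + delta = -30 + (57) = 27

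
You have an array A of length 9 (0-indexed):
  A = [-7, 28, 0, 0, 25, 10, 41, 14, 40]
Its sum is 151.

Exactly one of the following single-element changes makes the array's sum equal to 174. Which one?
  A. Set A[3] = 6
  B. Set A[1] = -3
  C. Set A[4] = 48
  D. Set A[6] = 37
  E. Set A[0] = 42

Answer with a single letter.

Option A: A[3] 0->6, delta=6, new_sum=151+(6)=157
Option B: A[1] 28->-3, delta=-31, new_sum=151+(-31)=120
Option C: A[4] 25->48, delta=23, new_sum=151+(23)=174 <-- matches target
Option D: A[6] 41->37, delta=-4, new_sum=151+(-4)=147
Option E: A[0] -7->42, delta=49, new_sum=151+(49)=200

Answer: C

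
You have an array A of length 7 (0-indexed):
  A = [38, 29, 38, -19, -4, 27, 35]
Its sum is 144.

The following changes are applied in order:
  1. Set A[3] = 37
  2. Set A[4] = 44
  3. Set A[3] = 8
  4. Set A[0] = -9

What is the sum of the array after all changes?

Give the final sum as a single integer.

Answer: 172

Derivation:
Initial sum: 144
Change 1: A[3] -19 -> 37, delta = 56, sum = 200
Change 2: A[4] -4 -> 44, delta = 48, sum = 248
Change 3: A[3] 37 -> 8, delta = -29, sum = 219
Change 4: A[0] 38 -> -9, delta = -47, sum = 172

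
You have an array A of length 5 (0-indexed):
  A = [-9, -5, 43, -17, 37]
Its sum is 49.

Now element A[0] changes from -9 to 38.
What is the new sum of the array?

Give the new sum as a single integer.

Answer: 96

Derivation:
Old value at index 0: -9
New value at index 0: 38
Delta = 38 - -9 = 47
New sum = old_sum + delta = 49 + (47) = 96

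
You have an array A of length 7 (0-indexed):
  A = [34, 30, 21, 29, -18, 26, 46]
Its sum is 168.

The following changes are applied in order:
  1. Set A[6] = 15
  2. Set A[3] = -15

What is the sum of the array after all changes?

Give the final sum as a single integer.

Initial sum: 168
Change 1: A[6] 46 -> 15, delta = -31, sum = 137
Change 2: A[3] 29 -> -15, delta = -44, sum = 93

Answer: 93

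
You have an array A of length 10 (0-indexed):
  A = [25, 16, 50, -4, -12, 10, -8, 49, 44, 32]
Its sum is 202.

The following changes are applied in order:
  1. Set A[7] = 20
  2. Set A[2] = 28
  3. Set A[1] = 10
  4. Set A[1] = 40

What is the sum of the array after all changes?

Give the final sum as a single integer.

Initial sum: 202
Change 1: A[7] 49 -> 20, delta = -29, sum = 173
Change 2: A[2] 50 -> 28, delta = -22, sum = 151
Change 3: A[1] 16 -> 10, delta = -6, sum = 145
Change 4: A[1] 10 -> 40, delta = 30, sum = 175

Answer: 175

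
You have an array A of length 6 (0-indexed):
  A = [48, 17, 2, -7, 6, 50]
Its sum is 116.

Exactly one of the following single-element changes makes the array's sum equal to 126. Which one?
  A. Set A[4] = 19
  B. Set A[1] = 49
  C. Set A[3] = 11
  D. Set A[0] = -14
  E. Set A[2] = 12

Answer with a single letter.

Option A: A[4] 6->19, delta=13, new_sum=116+(13)=129
Option B: A[1] 17->49, delta=32, new_sum=116+(32)=148
Option C: A[3] -7->11, delta=18, new_sum=116+(18)=134
Option D: A[0] 48->-14, delta=-62, new_sum=116+(-62)=54
Option E: A[2] 2->12, delta=10, new_sum=116+(10)=126 <-- matches target

Answer: E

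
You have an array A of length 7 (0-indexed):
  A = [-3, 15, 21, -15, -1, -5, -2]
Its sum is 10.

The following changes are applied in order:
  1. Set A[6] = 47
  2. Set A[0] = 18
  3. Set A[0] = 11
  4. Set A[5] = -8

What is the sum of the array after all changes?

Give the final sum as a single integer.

Initial sum: 10
Change 1: A[6] -2 -> 47, delta = 49, sum = 59
Change 2: A[0] -3 -> 18, delta = 21, sum = 80
Change 3: A[0] 18 -> 11, delta = -7, sum = 73
Change 4: A[5] -5 -> -8, delta = -3, sum = 70

Answer: 70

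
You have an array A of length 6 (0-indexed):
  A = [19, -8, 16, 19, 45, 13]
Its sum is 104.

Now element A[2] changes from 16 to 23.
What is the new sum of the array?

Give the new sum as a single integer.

Answer: 111

Derivation:
Old value at index 2: 16
New value at index 2: 23
Delta = 23 - 16 = 7
New sum = old_sum + delta = 104 + (7) = 111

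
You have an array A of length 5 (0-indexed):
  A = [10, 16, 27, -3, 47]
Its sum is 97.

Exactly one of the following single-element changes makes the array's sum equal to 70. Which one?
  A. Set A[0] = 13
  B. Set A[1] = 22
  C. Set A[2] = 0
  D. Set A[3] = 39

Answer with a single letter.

Option A: A[0] 10->13, delta=3, new_sum=97+(3)=100
Option B: A[1] 16->22, delta=6, new_sum=97+(6)=103
Option C: A[2] 27->0, delta=-27, new_sum=97+(-27)=70 <-- matches target
Option D: A[3] -3->39, delta=42, new_sum=97+(42)=139

Answer: C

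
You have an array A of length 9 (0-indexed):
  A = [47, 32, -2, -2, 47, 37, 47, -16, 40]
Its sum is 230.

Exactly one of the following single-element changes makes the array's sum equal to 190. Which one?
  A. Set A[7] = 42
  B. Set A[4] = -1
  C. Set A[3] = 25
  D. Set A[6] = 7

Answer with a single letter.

Option A: A[7] -16->42, delta=58, new_sum=230+(58)=288
Option B: A[4] 47->-1, delta=-48, new_sum=230+(-48)=182
Option C: A[3] -2->25, delta=27, new_sum=230+(27)=257
Option D: A[6] 47->7, delta=-40, new_sum=230+(-40)=190 <-- matches target

Answer: D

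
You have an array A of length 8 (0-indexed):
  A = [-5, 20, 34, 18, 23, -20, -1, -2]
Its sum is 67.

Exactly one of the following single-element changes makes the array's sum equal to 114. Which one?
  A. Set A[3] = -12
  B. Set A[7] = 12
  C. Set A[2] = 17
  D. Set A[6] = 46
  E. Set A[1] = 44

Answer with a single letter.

Option A: A[3] 18->-12, delta=-30, new_sum=67+(-30)=37
Option B: A[7] -2->12, delta=14, new_sum=67+(14)=81
Option C: A[2] 34->17, delta=-17, new_sum=67+(-17)=50
Option D: A[6] -1->46, delta=47, new_sum=67+(47)=114 <-- matches target
Option E: A[1] 20->44, delta=24, new_sum=67+(24)=91

Answer: D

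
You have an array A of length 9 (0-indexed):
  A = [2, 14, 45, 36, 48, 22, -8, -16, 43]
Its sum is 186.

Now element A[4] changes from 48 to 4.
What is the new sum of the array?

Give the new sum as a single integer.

Old value at index 4: 48
New value at index 4: 4
Delta = 4 - 48 = -44
New sum = old_sum + delta = 186 + (-44) = 142

Answer: 142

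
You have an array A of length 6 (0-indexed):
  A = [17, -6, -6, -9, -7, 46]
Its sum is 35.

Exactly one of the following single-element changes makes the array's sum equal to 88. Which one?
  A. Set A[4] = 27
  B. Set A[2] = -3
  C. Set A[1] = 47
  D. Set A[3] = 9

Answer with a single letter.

Option A: A[4] -7->27, delta=34, new_sum=35+(34)=69
Option B: A[2] -6->-3, delta=3, new_sum=35+(3)=38
Option C: A[1] -6->47, delta=53, new_sum=35+(53)=88 <-- matches target
Option D: A[3] -9->9, delta=18, new_sum=35+(18)=53

Answer: C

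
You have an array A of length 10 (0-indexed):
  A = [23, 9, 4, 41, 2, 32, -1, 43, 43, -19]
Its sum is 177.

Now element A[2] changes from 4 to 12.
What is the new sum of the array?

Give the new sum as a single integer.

Answer: 185

Derivation:
Old value at index 2: 4
New value at index 2: 12
Delta = 12 - 4 = 8
New sum = old_sum + delta = 177 + (8) = 185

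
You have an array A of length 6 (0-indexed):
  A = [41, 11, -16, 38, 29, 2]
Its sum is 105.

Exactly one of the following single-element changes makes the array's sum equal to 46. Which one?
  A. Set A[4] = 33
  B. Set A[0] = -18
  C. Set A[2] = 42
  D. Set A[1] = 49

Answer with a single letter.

Option A: A[4] 29->33, delta=4, new_sum=105+(4)=109
Option B: A[0] 41->-18, delta=-59, new_sum=105+(-59)=46 <-- matches target
Option C: A[2] -16->42, delta=58, new_sum=105+(58)=163
Option D: A[1] 11->49, delta=38, new_sum=105+(38)=143

Answer: B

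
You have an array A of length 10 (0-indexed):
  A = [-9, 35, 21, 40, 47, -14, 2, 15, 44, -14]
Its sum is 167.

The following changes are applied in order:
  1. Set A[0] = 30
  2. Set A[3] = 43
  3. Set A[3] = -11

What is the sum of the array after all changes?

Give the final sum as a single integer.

Answer: 155

Derivation:
Initial sum: 167
Change 1: A[0] -9 -> 30, delta = 39, sum = 206
Change 2: A[3] 40 -> 43, delta = 3, sum = 209
Change 3: A[3] 43 -> -11, delta = -54, sum = 155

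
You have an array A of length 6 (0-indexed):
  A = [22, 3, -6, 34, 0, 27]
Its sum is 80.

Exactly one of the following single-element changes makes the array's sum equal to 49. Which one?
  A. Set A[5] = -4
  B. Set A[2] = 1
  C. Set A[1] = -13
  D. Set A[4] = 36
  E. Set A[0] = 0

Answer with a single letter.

Option A: A[5] 27->-4, delta=-31, new_sum=80+(-31)=49 <-- matches target
Option B: A[2] -6->1, delta=7, new_sum=80+(7)=87
Option C: A[1] 3->-13, delta=-16, new_sum=80+(-16)=64
Option D: A[4] 0->36, delta=36, new_sum=80+(36)=116
Option E: A[0] 22->0, delta=-22, new_sum=80+(-22)=58

Answer: A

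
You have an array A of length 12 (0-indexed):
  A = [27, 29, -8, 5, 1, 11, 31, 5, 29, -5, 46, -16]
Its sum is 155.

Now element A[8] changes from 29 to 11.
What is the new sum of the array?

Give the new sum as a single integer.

Old value at index 8: 29
New value at index 8: 11
Delta = 11 - 29 = -18
New sum = old_sum + delta = 155 + (-18) = 137

Answer: 137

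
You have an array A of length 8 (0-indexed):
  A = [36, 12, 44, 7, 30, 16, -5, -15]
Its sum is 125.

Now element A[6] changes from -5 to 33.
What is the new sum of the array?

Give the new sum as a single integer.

Answer: 163

Derivation:
Old value at index 6: -5
New value at index 6: 33
Delta = 33 - -5 = 38
New sum = old_sum + delta = 125 + (38) = 163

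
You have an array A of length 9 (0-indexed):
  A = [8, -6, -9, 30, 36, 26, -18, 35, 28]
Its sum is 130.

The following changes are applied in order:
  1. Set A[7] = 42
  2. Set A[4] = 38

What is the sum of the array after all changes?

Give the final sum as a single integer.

Initial sum: 130
Change 1: A[7] 35 -> 42, delta = 7, sum = 137
Change 2: A[4] 36 -> 38, delta = 2, sum = 139

Answer: 139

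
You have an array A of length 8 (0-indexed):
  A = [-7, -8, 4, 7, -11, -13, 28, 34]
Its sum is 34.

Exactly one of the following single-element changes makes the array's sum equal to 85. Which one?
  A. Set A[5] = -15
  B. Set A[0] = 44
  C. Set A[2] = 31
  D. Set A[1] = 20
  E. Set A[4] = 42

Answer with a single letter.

Answer: B

Derivation:
Option A: A[5] -13->-15, delta=-2, new_sum=34+(-2)=32
Option B: A[0] -7->44, delta=51, new_sum=34+(51)=85 <-- matches target
Option C: A[2] 4->31, delta=27, new_sum=34+(27)=61
Option D: A[1] -8->20, delta=28, new_sum=34+(28)=62
Option E: A[4] -11->42, delta=53, new_sum=34+(53)=87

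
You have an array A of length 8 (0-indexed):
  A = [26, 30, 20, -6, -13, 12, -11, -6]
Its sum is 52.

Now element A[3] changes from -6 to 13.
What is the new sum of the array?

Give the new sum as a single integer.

Old value at index 3: -6
New value at index 3: 13
Delta = 13 - -6 = 19
New sum = old_sum + delta = 52 + (19) = 71

Answer: 71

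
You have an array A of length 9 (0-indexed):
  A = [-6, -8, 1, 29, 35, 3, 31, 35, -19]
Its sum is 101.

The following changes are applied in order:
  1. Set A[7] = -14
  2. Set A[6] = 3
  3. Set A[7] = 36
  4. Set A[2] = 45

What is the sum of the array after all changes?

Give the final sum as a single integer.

Answer: 118

Derivation:
Initial sum: 101
Change 1: A[7] 35 -> -14, delta = -49, sum = 52
Change 2: A[6] 31 -> 3, delta = -28, sum = 24
Change 3: A[7] -14 -> 36, delta = 50, sum = 74
Change 4: A[2] 1 -> 45, delta = 44, sum = 118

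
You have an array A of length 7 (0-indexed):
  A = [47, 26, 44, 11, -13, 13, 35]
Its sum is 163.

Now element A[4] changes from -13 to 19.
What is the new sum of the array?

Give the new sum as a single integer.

Old value at index 4: -13
New value at index 4: 19
Delta = 19 - -13 = 32
New sum = old_sum + delta = 163 + (32) = 195

Answer: 195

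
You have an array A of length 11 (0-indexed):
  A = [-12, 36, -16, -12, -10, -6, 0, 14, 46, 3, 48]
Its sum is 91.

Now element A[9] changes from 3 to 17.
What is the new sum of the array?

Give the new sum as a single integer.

Old value at index 9: 3
New value at index 9: 17
Delta = 17 - 3 = 14
New sum = old_sum + delta = 91 + (14) = 105

Answer: 105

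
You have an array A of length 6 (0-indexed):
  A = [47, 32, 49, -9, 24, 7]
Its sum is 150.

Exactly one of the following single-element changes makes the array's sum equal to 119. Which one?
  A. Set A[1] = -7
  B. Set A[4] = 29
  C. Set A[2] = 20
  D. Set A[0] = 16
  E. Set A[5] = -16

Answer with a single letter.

Option A: A[1] 32->-7, delta=-39, new_sum=150+(-39)=111
Option B: A[4] 24->29, delta=5, new_sum=150+(5)=155
Option C: A[2] 49->20, delta=-29, new_sum=150+(-29)=121
Option D: A[0] 47->16, delta=-31, new_sum=150+(-31)=119 <-- matches target
Option E: A[5] 7->-16, delta=-23, new_sum=150+(-23)=127

Answer: D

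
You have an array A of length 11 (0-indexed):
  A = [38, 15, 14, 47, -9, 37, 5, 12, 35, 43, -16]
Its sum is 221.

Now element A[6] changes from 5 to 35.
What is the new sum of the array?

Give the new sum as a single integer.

Answer: 251

Derivation:
Old value at index 6: 5
New value at index 6: 35
Delta = 35 - 5 = 30
New sum = old_sum + delta = 221 + (30) = 251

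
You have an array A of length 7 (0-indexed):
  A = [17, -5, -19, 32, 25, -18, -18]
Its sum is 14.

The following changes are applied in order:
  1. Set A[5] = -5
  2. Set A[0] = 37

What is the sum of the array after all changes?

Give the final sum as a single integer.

Answer: 47

Derivation:
Initial sum: 14
Change 1: A[5] -18 -> -5, delta = 13, sum = 27
Change 2: A[0] 17 -> 37, delta = 20, sum = 47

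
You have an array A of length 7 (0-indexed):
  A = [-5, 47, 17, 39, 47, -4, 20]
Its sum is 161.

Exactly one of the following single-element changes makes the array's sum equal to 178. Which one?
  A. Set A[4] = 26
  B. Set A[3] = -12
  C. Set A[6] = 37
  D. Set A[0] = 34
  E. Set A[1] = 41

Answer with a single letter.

Option A: A[4] 47->26, delta=-21, new_sum=161+(-21)=140
Option B: A[3] 39->-12, delta=-51, new_sum=161+(-51)=110
Option C: A[6] 20->37, delta=17, new_sum=161+(17)=178 <-- matches target
Option D: A[0] -5->34, delta=39, new_sum=161+(39)=200
Option E: A[1] 47->41, delta=-6, new_sum=161+(-6)=155

Answer: C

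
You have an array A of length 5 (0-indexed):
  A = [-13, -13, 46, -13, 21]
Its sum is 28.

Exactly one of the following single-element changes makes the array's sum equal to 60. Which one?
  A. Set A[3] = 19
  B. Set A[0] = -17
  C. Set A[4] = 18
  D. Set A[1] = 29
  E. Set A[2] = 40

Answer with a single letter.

Answer: A

Derivation:
Option A: A[3] -13->19, delta=32, new_sum=28+(32)=60 <-- matches target
Option B: A[0] -13->-17, delta=-4, new_sum=28+(-4)=24
Option C: A[4] 21->18, delta=-3, new_sum=28+(-3)=25
Option D: A[1] -13->29, delta=42, new_sum=28+(42)=70
Option E: A[2] 46->40, delta=-6, new_sum=28+(-6)=22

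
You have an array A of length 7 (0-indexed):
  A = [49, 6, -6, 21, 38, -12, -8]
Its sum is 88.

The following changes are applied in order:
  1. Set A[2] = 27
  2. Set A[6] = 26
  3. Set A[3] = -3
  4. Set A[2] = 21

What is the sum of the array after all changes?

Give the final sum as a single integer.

Initial sum: 88
Change 1: A[2] -6 -> 27, delta = 33, sum = 121
Change 2: A[6] -8 -> 26, delta = 34, sum = 155
Change 3: A[3] 21 -> -3, delta = -24, sum = 131
Change 4: A[2] 27 -> 21, delta = -6, sum = 125

Answer: 125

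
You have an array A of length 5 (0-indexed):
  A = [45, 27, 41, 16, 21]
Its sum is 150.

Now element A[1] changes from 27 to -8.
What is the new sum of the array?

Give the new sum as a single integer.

Answer: 115

Derivation:
Old value at index 1: 27
New value at index 1: -8
Delta = -8 - 27 = -35
New sum = old_sum + delta = 150 + (-35) = 115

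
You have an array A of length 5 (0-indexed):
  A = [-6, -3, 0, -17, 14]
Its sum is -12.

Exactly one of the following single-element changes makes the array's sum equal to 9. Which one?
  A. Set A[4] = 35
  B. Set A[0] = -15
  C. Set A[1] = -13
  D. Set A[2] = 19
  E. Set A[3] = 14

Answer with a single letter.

Answer: A

Derivation:
Option A: A[4] 14->35, delta=21, new_sum=-12+(21)=9 <-- matches target
Option B: A[0] -6->-15, delta=-9, new_sum=-12+(-9)=-21
Option C: A[1] -3->-13, delta=-10, new_sum=-12+(-10)=-22
Option D: A[2] 0->19, delta=19, new_sum=-12+(19)=7
Option E: A[3] -17->14, delta=31, new_sum=-12+(31)=19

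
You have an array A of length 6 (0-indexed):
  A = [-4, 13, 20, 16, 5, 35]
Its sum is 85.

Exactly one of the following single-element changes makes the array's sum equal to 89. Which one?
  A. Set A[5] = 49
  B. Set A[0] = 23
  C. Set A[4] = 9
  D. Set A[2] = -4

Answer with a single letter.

Option A: A[5] 35->49, delta=14, new_sum=85+(14)=99
Option B: A[0] -4->23, delta=27, new_sum=85+(27)=112
Option C: A[4] 5->9, delta=4, new_sum=85+(4)=89 <-- matches target
Option D: A[2] 20->-4, delta=-24, new_sum=85+(-24)=61

Answer: C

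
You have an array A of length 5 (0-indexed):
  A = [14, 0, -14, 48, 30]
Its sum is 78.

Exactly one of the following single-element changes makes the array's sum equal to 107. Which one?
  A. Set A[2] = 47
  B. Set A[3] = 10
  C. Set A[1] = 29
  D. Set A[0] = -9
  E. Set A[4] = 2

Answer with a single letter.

Option A: A[2] -14->47, delta=61, new_sum=78+(61)=139
Option B: A[3] 48->10, delta=-38, new_sum=78+(-38)=40
Option C: A[1] 0->29, delta=29, new_sum=78+(29)=107 <-- matches target
Option D: A[0] 14->-9, delta=-23, new_sum=78+(-23)=55
Option E: A[4] 30->2, delta=-28, new_sum=78+(-28)=50

Answer: C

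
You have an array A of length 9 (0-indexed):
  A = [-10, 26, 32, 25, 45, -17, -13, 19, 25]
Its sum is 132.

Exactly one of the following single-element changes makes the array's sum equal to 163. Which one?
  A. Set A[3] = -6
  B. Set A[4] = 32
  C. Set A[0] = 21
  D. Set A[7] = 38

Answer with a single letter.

Answer: C

Derivation:
Option A: A[3] 25->-6, delta=-31, new_sum=132+(-31)=101
Option B: A[4] 45->32, delta=-13, new_sum=132+(-13)=119
Option C: A[0] -10->21, delta=31, new_sum=132+(31)=163 <-- matches target
Option D: A[7] 19->38, delta=19, new_sum=132+(19)=151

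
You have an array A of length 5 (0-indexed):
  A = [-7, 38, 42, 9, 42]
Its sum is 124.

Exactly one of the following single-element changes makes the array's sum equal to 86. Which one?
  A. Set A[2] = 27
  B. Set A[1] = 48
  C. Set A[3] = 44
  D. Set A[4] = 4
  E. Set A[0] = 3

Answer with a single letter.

Option A: A[2] 42->27, delta=-15, new_sum=124+(-15)=109
Option B: A[1] 38->48, delta=10, new_sum=124+(10)=134
Option C: A[3] 9->44, delta=35, new_sum=124+(35)=159
Option D: A[4] 42->4, delta=-38, new_sum=124+(-38)=86 <-- matches target
Option E: A[0] -7->3, delta=10, new_sum=124+(10)=134

Answer: D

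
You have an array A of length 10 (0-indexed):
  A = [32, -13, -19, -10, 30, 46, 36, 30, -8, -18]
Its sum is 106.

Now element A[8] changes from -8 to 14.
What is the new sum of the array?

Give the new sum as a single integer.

Answer: 128

Derivation:
Old value at index 8: -8
New value at index 8: 14
Delta = 14 - -8 = 22
New sum = old_sum + delta = 106 + (22) = 128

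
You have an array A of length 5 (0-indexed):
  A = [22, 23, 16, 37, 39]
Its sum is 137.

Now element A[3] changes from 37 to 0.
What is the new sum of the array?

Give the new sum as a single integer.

Old value at index 3: 37
New value at index 3: 0
Delta = 0 - 37 = -37
New sum = old_sum + delta = 137 + (-37) = 100

Answer: 100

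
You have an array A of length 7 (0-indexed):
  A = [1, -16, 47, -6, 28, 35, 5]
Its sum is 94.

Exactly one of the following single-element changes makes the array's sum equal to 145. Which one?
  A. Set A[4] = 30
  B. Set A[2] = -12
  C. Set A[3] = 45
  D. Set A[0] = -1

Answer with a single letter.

Option A: A[4] 28->30, delta=2, new_sum=94+(2)=96
Option B: A[2] 47->-12, delta=-59, new_sum=94+(-59)=35
Option C: A[3] -6->45, delta=51, new_sum=94+(51)=145 <-- matches target
Option D: A[0] 1->-1, delta=-2, new_sum=94+(-2)=92

Answer: C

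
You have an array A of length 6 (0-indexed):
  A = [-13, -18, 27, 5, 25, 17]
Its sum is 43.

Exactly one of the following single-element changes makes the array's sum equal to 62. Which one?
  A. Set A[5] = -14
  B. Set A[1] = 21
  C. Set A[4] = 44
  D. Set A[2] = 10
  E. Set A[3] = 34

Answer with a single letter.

Option A: A[5] 17->-14, delta=-31, new_sum=43+(-31)=12
Option B: A[1] -18->21, delta=39, new_sum=43+(39)=82
Option C: A[4] 25->44, delta=19, new_sum=43+(19)=62 <-- matches target
Option D: A[2] 27->10, delta=-17, new_sum=43+(-17)=26
Option E: A[3] 5->34, delta=29, new_sum=43+(29)=72

Answer: C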